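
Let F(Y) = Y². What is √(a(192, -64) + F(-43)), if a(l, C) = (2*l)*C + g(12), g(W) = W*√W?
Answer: √(-22727 + 24*√3) ≈ 150.62*I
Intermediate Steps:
g(W) = W^(3/2)
a(l, C) = 24*√3 + 2*C*l (a(l, C) = (2*l)*C + 12^(3/2) = 2*C*l + 24*√3 = 24*√3 + 2*C*l)
√(a(192, -64) + F(-43)) = √((24*√3 + 2*(-64)*192) + (-43)²) = √((24*√3 - 24576) + 1849) = √((-24576 + 24*√3) + 1849) = √(-22727 + 24*√3)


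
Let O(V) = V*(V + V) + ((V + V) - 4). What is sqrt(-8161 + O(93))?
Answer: sqrt(9319) ≈ 96.535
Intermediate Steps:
O(V) = -4 + 2*V + 2*V**2 (O(V) = V*(2*V) + (2*V - 4) = 2*V**2 + (-4 + 2*V) = -4 + 2*V + 2*V**2)
sqrt(-8161 + O(93)) = sqrt(-8161 + (-4 + 2*93 + 2*93**2)) = sqrt(-8161 + (-4 + 186 + 2*8649)) = sqrt(-8161 + (-4 + 186 + 17298)) = sqrt(-8161 + 17480) = sqrt(9319)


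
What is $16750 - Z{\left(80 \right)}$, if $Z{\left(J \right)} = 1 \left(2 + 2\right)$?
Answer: $16746$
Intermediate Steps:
$Z{\left(J \right)} = 4$ ($Z{\left(J \right)} = 1 \cdot 4 = 4$)
$16750 - Z{\left(80 \right)} = 16750 - 4 = 16746$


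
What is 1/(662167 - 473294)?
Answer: 1/188873 ≈ 5.2946e-6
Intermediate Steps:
1/(662167 - 473294) = 1/188873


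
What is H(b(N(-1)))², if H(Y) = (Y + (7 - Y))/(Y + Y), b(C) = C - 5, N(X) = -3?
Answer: 49/256 ≈ 0.19141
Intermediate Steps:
b(C) = -5 + C
H(Y) = 7/(2*Y) (H(Y) = 7/((2*Y)) = 7*(1/(2*Y)) = 7/(2*Y))
H(b(N(-1)))² = (7/(2*(-5 - 3)))² = ((7/2)/(-8))² = ((7/2)*(-⅛))² = (-7/16)² = 49/256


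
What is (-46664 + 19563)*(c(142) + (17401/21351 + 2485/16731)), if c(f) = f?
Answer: -41940802865596/10824957 ≈ -3.8745e+6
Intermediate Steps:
(-46664 + 19563)*(c(142) + (17401/21351 + 2485/16731)) = (-46664 + 19563)*(142 + (17401/21351 + 2485/16731)) = -27101*(142 + (17401*(1/21351) + 2485*(1/16731))) = -27101*(142 + (17401/21351 + 2485/16731)) = -27101*(142 + 10430102/10824957) = -27101*1547573996/10824957 = -41940802865596/10824957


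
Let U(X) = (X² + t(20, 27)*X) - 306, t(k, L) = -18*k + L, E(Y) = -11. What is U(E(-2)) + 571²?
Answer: 329519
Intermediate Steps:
t(k, L) = L - 18*k
U(X) = -306 + X² - 333*X (U(X) = (X² + (27 - 18*20)*X) - 306 = (X² + (27 - 360)*X) - 306 = (X² - 333*X) - 306 = -306 + X² - 333*X)
U(E(-2)) + 571² = (-306 + (-11)² - 333*(-11)) + 571² = (-306 + 121 + 3663) + 326041 = 3478 + 326041 = 329519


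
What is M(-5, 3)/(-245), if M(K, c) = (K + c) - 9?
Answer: 11/245 ≈ 0.044898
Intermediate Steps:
M(K, c) = -9 + K + c
M(-5, 3)/(-245) = (-9 - 5 + 3)/(-245) = -11*(-1/245) = 11/245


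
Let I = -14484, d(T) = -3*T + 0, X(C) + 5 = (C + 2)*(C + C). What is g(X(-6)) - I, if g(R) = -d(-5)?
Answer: 14469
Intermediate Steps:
X(C) = -5 + 2*C*(2 + C) (X(C) = -5 + (C + 2)*(C + C) = -5 + (2 + C)*(2*C) = -5 + 2*C*(2 + C))
d(T) = -3*T
g(R) = -15 (g(R) = -(-3)*(-5) = -1*15 = -15)
g(X(-6)) - I = -15 - 1*(-14484) = -15 + 14484 = 14469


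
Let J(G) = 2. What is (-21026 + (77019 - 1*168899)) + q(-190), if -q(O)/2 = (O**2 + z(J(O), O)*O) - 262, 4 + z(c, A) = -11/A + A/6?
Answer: -594340/3 ≈ -1.9811e+5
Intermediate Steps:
z(c, A) = -4 - 11/A + A/6 (z(c, A) = -4 + (-11/A + A/6) = -4 - 11/A + A/6)
q(O) = 524 - 2*O**2 - 2*O*(-4 - 11/O + O/6) (q(O) = -2*((O**2 + (-4 - 11/O + O/6)*O) - 262) = -2*((O**2 + O*(-4 - 11/O + O/6)) - 262) = -2*(-262 + O**2 + O*(-4 - 11/O + O/6)) = 524 - 2*O**2 - 2*O*(-4 - 11/O + O/6))
(-21026 + (77019 - 1*168899)) + q(-190) = (-21026 + (77019 - 1*168899)) + (546 + 8*(-190) - 7/3*(-190)**2) = (-21026 + (77019 - 168899)) + (546 - 1520 - 7/3*36100) = (-21026 - 91880) + (546 - 1520 - 252700/3) = -112906 - 255622/3 = -594340/3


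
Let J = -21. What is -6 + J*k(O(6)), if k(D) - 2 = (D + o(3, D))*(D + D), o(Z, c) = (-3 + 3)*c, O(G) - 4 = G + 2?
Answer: -6096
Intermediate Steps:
O(G) = 6 + G (O(G) = 4 + (G + 2) = 4 + (2 + G) = 6 + G)
o(Z, c) = 0 (o(Z, c) = 0*c = 0)
k(D) = 2 + 2*D² (k(D) = 2 + (D + 0)*(D + D) = 2 + D*(2*D) = 2 + 2*D²)
-6 + J*k(O(6)) = -6 - 21*(2 + 2*(6 + 6)²) = -6 - 21*(2 + 2*12²) = -6 - 21*(2 + 2*144) = -6 - 21*(2 + 288) = -6 - 21*290 = -6 - 6090 = -6096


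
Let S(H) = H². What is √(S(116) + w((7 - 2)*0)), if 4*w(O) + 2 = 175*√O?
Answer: √53822/2 ≈ 116.00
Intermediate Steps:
w(O) = -½ + 175*√O/4 (w(O) = -½ + (175*√O)/4 = -½ + 175*√O/4)
√(S(116) + w((7 - 2)*0)) = √(116² + (-½ + 175*√((7 - 2)*0)/4)) = √(13456 + (-½ + 175*√(5*0)/4)) = √(13456 + (-½ + 175*√0/4)) = √(13456 + (-½ + (175/4)*0)) = √(13456 + (-½ + 0)) = √(13456 - ½) = √(26911/2) = √53822/2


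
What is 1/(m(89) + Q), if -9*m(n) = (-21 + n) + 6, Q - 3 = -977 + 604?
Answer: -9/3404 ≈ -0.0026439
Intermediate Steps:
Q = -370 (Q = 3 + (-977 + 604) = 3 - 373 = -370)
m(n) = 5/3 - n/9 (m(n) = -((-21 + n) + 6)/9 = -(-15 + n)/9 = 5/3 - n/9)
1/(m(89) + Q) = 1/((5/3 - ⅑*89) - 370) = 1/((5/3 - 89/9) - 370) = 1/(-74/9 - 370) = 1/(-3404/9) = -9/3404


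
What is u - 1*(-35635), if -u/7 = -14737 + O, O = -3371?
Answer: 162391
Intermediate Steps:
u = 126756 (u = -7*(-14737 - 3371) = -7*(-18108) = 126756)
u - 1*(-35635) = 126756 - 1*(-35635) = 126756 + 35635 = 162391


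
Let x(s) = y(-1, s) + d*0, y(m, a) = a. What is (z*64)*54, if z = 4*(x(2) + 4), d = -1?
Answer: 82944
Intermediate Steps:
x(s) = s (x(s) = s - 1*0 = s + 0 = s)
z = 24 (z = 4*(2 + 4) = 4*6 = 24)
(z*64)*54 = (24*64)*54 = 1536*54 = 82944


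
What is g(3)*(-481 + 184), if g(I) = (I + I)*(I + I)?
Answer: -10692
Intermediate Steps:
g(I) = 4*I² (g(I) = (2*I)*(2*I) = 4*I²)
g(3)*(-481 + 184) = (4*3²)*(-481 + 184) = (4*9)*(-297) = 36*(-297) = -10692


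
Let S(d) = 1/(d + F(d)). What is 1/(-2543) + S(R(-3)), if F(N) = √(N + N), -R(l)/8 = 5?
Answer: -2585/106806 - I*√5/420 ≈ -0.024203 - 0.005324*I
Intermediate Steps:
R(l) = -40 (R(l) = -8*5 = -40)
F(N) = √2*√N (F(N) = √(2*N) = √2*√N)
S(d) = 1/(d + √2*√d)
1/(-2543) + S(R(-3)) = 1/(-2543) + 1/(-40 + √2*√(-40)) = -1/2543 + 1/(-40 + √2*(2*I*√10)) = -1/2543 + 1/(-40 + 4*I*√5)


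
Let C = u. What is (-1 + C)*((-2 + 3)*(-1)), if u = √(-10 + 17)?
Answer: 1 - √7 ≈ -1.6458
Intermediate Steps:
u = √7 ≈ 2.6458
C = √7 ≈ 2.6458
(-1 + C)*((-2 + 3)*(-1)) = (-1 + √7)*((-2 + 3)*(-1)) = (-1 + √7)*(1*(-1)) = (-1 + √7)*(-1) = 1 - √7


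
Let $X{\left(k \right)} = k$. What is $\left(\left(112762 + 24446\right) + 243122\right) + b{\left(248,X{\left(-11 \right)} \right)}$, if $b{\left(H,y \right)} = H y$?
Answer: $377602$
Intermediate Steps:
$\left(\left(112762 + 24446\right) + 243122\right) + b{\left(248,X{\left(-11 \right)} \right)} = \left(\left(112762 + 24446\right) + 243122\right) + 248 \left(-11\right) = \left(137208 + 243122\right) - 2728 = 380330 - 2728 = 377602$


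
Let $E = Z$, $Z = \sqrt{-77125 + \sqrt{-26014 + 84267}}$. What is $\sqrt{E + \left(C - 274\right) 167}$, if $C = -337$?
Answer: $\sqrt{-102037 + i \sqrt{77125 - \sqrt{58253}}} \approx 0.434 + 319.43 i$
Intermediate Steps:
$Z = \sqrt{-77125 + \sqrt{58253}} \approx 277.28 i$
$E = \sqrt{-77125 + \sqrt{58253}} \approx 277.28 i$
$\sqrt{E + \left(C - 274\right) 167} = \sqrt{\sqrt{-77125 + \sqrt{58253}} + \left(-337 - 274\right) 167} = \sqrt{\sqrt{-77125 + \sqrt{58253}} - 102037} = \sqrt{-102037 + \sqrt{-77125 + \sqrt{58253}}}$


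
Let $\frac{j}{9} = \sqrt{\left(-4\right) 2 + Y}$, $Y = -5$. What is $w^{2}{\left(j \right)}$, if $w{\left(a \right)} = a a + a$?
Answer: $1107756 - 18954 i \sqrt{13} \approx 1.1078 \cdot 10^{6} - 68340.0 i$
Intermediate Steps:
$j = 9 i \sqrt{13}$ ($j = 9 \sqrt{\left(-4\right) 2 - 5} = 9 \sqrt{-8 - 5} = 9 \sqrt{-13} = 9 i \sqrt{13} \approx 32.45 i$)
$w{\left(a \right)} = a + a^{2}$ ($w{\left(a \right)} = a^{2} + a = a + a^{2}$)
$w^{2}{\left(j \right)} = \left(9 i \sqrt{13} \left(1 + 9 i \sqrt{13}\right)\right)^{2} = - 1053 \left(1 + 9 i \sqrt{13}\right)^{2}$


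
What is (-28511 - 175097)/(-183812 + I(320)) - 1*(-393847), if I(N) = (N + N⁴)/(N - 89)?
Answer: 48965026533537/124324997 ≈ 3.9385e+5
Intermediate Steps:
I(N) = (N + N⁴)/(-89 + N)
(-28511 - 175097)/(-183812 + I(320)) - 1*(-393847) = (-28511 - 175097)/(-183812 + (320 + 320⁴)/(-89 + 320)) - 1*(-393847) = -203608/(-183812 + (320 + 10485760000)/231) + 393847 = -203608/(-183812 + (1/231)*10485760320) + 393847 = -203608/(-183812 + 499321920/11) + 393847 = -203608/497299988/11 + 393847 = -203608*11/497299988 + 393847 = -559922/124324997 + 393847 = 48965026533537/124324997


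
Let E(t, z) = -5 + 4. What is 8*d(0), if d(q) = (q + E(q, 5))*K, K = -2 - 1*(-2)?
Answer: 0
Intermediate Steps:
E(t, z) = -1
K = 0 (K = -2 + 2 = 0)
d(q) = 0 (d(q) = (q - 1)*0 = (-1 + q)*0 = 0)
8*d(0) = 8*0 = 0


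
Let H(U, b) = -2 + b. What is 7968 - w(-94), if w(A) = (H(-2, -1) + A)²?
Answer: -1441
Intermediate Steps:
w(A) = (-3 + A)² (w(A) = ((-2 - 1) + A)² = (-3 + A)²)
7968 - w(-94) = 7968 - (-3 - 94)² = 7968 - 1*(-97)² = 7968 - 1*9409 = 7968 - 9409 = -1441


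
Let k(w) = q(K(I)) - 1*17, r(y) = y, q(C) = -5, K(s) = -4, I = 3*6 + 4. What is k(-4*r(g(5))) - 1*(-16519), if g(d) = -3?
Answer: 16497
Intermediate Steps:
I = 22 (I = 18 + 4 = 22)
k(w) = -22 (k(w) = -5 - 1*17 = -5 - 17 = -22)
k(-4*r(g(5))) - 1*(-16519) = -22 - 1*(-16519) = -22 + 16519 = 16497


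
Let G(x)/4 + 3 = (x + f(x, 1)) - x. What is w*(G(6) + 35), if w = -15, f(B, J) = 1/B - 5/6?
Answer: -305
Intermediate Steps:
f(B, J) = -⅚ + 1/B (f(B, J) = 1/B - 5*⅙ = 1/B - ⅚ = -⅚ + 1/B)
G(x) = -46/3 + 4/x (G(x) = -12 + 4*((x + (-⅚ + 1/x)) - x) = -12 + 4*((-⅚ + x + 1/x) - x) = -12 + 4*(-⅚ + 1/x) = -12 + (-10/3 + 4/x) = -46/3 + 4/x)
w*(G(6) + 35) = -15*((-46/3 + 4/6) + 35) = -15*((-46/3 + 4*(⅙)) + 35) = -15*((-46/3 + ⅔) + 35) = -15*(-44/3 + 35) = -15*61/3 = -305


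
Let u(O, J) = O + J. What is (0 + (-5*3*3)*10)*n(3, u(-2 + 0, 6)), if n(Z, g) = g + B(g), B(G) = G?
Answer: -3600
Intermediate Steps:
u(O, J) = J + O
n(Z, g) = 2*g (n(Z, g) = g + g = 2*g)
(0 + (-5*3*3)*10)*n(3, u(-2 + 0, 6)) = (0 + (-5*3*3)*10)*(2*(6 + (-2 + 0))) = (0 - 15*3*10)*(2*(6 - 2)) = (0 - 45*10)*(2*4) = (0 - 450)*8 = -450*8 = -3600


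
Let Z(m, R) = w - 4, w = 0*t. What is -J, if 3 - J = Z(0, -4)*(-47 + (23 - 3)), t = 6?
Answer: 105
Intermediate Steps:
w = 0 (w = 0*6 = 0)
Z(m, R) = -4 (Z(m, R) = 0 - 4 = -4)
J = -105 (J = 3 - (-4)*(-47 + (23 - 3)) = 3 - (-4)*(-47 + 20) = 3 - (-4)*(-27) = 3 - 1*108 = 3 - 108 = -105)
-J = -1*(-105) = 105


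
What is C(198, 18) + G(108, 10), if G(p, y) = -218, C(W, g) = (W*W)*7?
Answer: 274210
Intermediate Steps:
C(W, g) = 7*W**2 (C(W, g) = W**2*7 = 7*W**2)
C(198, 18) + G(108, 10) = 7*198**2 - 218 = 7*39204 - 218 = 274428 - 218 = 274210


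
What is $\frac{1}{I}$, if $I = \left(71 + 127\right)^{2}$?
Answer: $\frac{1}{39204} \approx 2.5508 \cdot 10^{-5}$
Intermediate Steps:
$I = 39204$ ($I = 198^{2} = 39204$)
$\frac{1}{I} = \frac{1}{39204}$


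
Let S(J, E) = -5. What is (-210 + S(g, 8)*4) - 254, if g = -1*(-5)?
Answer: -484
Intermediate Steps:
g = 5
(-210 + S(g, 8)*4) - 254 = (-210 - 5*4) - 254 = (-210 - 20) - 254 = -230 - 254 = -484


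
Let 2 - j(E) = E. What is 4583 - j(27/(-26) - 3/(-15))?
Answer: 595421/130 ≈ 4580.2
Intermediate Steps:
j(E) = 2 - E
4583 - j(27/(-26) - 3/(-15)) = 4583 - (2 - (27/(-26) - 3/(-15))) = 4583 - (2 - (27*(-1/26) - 3*(-1/15))) = 4583 - (2 - (-27/26 + 1/5)) = 4583 - (2 - 1*(-109/130)) = 4583 - (2 + 109/130) = 4583 - 1*369/130 = 4583 - 369/130 = 595421/130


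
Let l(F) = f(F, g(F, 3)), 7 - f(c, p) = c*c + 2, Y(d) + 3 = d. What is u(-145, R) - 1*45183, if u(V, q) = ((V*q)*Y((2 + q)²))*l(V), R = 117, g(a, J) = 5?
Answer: 5048803634217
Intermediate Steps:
Y(d) = -3 + d
f(c, p) = 5 - c² (f(c, p) = 7 - (c*c + 2) = 7 - (c² + 2) = 7 - (2 + c²) = 7 + (-2 - c²) = 5 - c²)
l(F) = 5 - F²
u(V, q) = V*q*(-3 + (2 + q)²)*(5 - V²) (u(V, q) = ((V*q)*(-3 + (2 + q)²))*(5 - V²) = (V*q*(-3 + (2 + q)²))*(5 - V²) = V*q*(-3 + (2 + q)²)*(5 - V²))
u(-145, R) - 1*45183 = -1*(-145)*117*(-5 + (-145)²)*(-3 + (2 + 117)²) - 1*45183 = -1*(-145)*117*(-5 + 21025)*(-3 + 119²) - 45183 = -1*(-145)*117*21020*(-3 + 14161) - 45183 = -1*(-145)*117*21020*14158 - 45183 = 5048803679400 - 45183 = 5048803634217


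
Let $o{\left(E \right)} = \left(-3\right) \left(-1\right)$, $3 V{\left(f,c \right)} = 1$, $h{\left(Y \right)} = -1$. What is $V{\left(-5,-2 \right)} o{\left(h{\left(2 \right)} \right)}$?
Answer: $1$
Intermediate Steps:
$V{\left(f,c \right)} = \frac{1}{3}$ ($V{\left(f,c \right)} = \frac{1}{3} \cdot 1 = \frac{1}{3}$)
$o{\left(E \right)} = 3$
$V{\left(-5,-2 \right)} o{\left(h{\left(2 \right)} \right)} = \frac{1}{3} \cdot 3 = 1$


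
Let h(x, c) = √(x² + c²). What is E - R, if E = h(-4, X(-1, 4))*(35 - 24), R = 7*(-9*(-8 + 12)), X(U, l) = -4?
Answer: 252 + 44*√2 ≈ 314.23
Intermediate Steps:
h(x, c) = √(c² + x²)
R = -252 (R = 7*(-9*4) = 7*(-36) = -252)
E = 44*√2 (E = √((-4)² + (-4)²)*(35 - 24) = √(16 + 16)*11 = √32*11 = (4*√2)*11 = 44*√2 ≈ 62.225)
E - R = 44*√2 - 1*(-252) = 44*√2 + 252 = 252 + 44*√2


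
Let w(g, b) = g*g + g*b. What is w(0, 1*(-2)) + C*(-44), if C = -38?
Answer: 1672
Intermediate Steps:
w(g, b) = g² + b*g
w(0, 1*(-2)) + C*(-44) = 0*(1*(-2) + 0) - 38*(-44) = 0*(-2 + 0) + 1672 = 0*(-2) + 1672 = 0 + 1672 = 1672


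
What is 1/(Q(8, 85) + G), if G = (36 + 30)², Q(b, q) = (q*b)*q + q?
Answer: 1/62241 ≈ 1.6067e-5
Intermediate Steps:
Q(b, q) = q + b*q² (Q(b, q) = (b*q)*q + q = b*q² + q = q + b*q²)
G = 4356 (G = 66² = 4356)
1/(Q(8, 85) + G) = 1/(85*(1 + 8*85) + 4356) = 1/(85*(1 + 680) + 4356) = 1/(85*681 + 4356) = 1/(57885 + 4356) = 1/62241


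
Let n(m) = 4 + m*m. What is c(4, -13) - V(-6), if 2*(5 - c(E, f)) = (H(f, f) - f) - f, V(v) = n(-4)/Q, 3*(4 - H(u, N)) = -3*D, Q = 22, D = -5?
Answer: -185/22 ≈ -8.4091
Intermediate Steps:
n(m) = 4 + m**2
H(u, N) = -1 (H(u, N) = 4 - (-1)*(-5) = 4 - 1/3*15 = 4 - 5 = -1)
V(v) = 10/11 (V(v) = (4 + (-4)**2)/22 = (4 + 16)*(1/22) = 20*(1/22) = 10/11)
c(E, f) = 11/2 + f (c(E, f) = 5 - ((-1 - f) - f)/2 = 5 - (-1 - 2*f)/2 = 5 + (1/2 + f) = 11/2 + f)
c(4, -13) - V(-6) = (11/2 - 13) - 1*10/11 = -15/2 - 10/11 = -185/22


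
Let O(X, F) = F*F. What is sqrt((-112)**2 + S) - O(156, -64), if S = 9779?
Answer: -4096 + sqrt(22323) ≈ -3946.6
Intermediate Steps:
O(X, F) = F**2
sqrt((-112)**2 + S) - O(156, -64) = sqrt((-112)**2 + 9779) - 1*(-64)**2 = sqrt(12544 + 9779) - 1*4096 = sqrt(22323) - 4096 = -4096 + sqrt(22323)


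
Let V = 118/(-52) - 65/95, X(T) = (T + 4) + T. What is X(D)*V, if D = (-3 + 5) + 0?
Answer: -5836/247 ≈ -23.628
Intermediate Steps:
D = 2 (D = 2 + 0 = 2)
X(T) = 4 + 2*T (X(T) = (4 + T) + T = 4 + 2*T)
V = -1459/494 (V = 118*(-1/52) - 65*1/95 = -59/26 - 13/19 = -1459/494 ≈ -2.9534)
X(D)*V = (4 + 2*2)*(-1459/494) = (4 + 4)*(-1459/494) = 8*(-1459/494) = -5836/247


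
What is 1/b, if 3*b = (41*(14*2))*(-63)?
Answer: -1/24108 ≈ -4.1480e-5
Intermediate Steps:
b = -24108 (b = ((41*(14*2))*(-63))/3 = ((41*28)*(-63))/3 = (1148*(-63))/3 = (1/3)*(-72324) = -24108)
1/b = 1/(-24108) = -1/24108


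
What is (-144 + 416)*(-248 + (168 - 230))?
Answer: -84320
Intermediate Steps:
(-144 + 416)*(-248 + (168 - 230)) = 272*(-248 - 62) = 272*(-310) = -84320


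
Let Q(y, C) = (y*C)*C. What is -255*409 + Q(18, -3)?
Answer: -104133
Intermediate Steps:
Q(y, C) = y*C² (Q(y, C) = (C*y)*C = y*C²)
-255*409 + Q(18, -3) = -255*409 + 18*(-3)² = -104295 + 18*9 = -104295 + 162 = -104133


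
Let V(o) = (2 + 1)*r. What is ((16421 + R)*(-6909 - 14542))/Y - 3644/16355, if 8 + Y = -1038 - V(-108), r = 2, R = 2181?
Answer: 3263078190861/8602730 ≈ 3.7931e+5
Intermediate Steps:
V(o) = 6 (V(o) = (2 + 1)*2 = 3*2 = 6)
Y = -1052 (Y = -8 + (-1038 - 1*6) = -8 + (-1038 - 6) = -8 - 1044 = -1052)
((16421 + R)*(-6909 - 14542))/Y - 3644/16355 = ((16421 + 2181)*(-6909 - 14542))/(-1052) - 3644/16355 = (18602*(-21451))*(-1/1052) - 3644*1/16355 = -399031502*(-1/1052) - 3644/16355 = 199515751/526 - 3644/16355 = 3263078190861/8602730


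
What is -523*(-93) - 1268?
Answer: 47371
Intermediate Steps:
-523*(-93) - 1268 = 48639 - 1268 = 47371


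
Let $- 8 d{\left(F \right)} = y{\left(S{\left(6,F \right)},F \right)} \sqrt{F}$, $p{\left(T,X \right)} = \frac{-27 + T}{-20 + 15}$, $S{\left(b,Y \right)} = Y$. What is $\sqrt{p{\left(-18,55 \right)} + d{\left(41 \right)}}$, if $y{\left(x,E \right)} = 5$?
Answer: $\frac{\sqrt{144 - 10 \sqrt{41}}}{4} \approx 2.2356$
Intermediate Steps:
$p{\left(T,X \right)} = \frac{27}{5} - \frac{T}{5}$ ($p{\left(T,X \right)} = \frac{-27 + T}{-5} = \left(-27 + T\right) \left(- \frac{1}{5}\right) = \frac{27}{5} - \frac{T}{5}$)
$d{\left(F \right)} = - \frac{5 \sqrt{F}}{8}$
$\sqrt{p{\left(-18,55 \right)} + d{\left(41 \right)}} = \sqrt{\left(\frac{27}{5} - - \frac{18}{5}\right) - \frac{5 \sqrt{41}}{8}} = \sqrt{\left(\frac{27}{5} + \frac{18}{5}\right) - \frac{5 \sqrt{41}}{8}} = \sqrt{9 - \frac{5 \sqrt{41}}{8}}$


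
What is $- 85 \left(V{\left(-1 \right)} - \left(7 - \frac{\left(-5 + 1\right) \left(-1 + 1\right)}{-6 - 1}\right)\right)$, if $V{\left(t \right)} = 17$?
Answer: $-850$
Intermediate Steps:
$- 85 \left(V{\left(-1 \right)} - \left(7 - \frac{\left(-5 + 1\right) \left(-1 + 1\right)}{-6 - 1}\right)\right) = - 85 \left(17 - \left(7 - \frac{\left(-5 + 1\right) \left(-1 + 1\right)}{-6 - 1}\right)\right) = - 85 \left(17 - \left(7 - \frac{\left(-4\right) 0}{-7}\right)\right) = - 85 \left(17 + \left(0 \left(- \frac{1}{7}\right) - 7\right)\right) = - 85 \left(17 + \left(0 - 7\right)\right) = - 85 \left(17 - 7\right) = \left(-85\right) 10 = -850$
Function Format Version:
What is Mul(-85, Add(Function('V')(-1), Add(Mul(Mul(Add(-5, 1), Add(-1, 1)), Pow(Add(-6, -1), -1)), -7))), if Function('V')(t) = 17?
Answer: -850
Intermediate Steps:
Mul(-85, Add(Function('V')(-1), Add(Mul(Mul(Add(-5, 1), Add(-1, 1)), Pow(Add(-6, -1), -1)), -7))) = Mul(-85, Add(17, Add(Mul(Mul(Add(-5, 1), Add(-1, 1)), Pow(Add(-6, -1), -1)), -7))) = Mul(-85, Add(17, Add(Mul(Mul(-4, 0), Pow(-7, -1)), -7))) = Mul(-85, Add(17, Add(Mul(0, Rational(-1, 7)), -7))) = Mul(-85, Add(17, Add(0, -7))) = Mul(-85, Add(17, -7)) = Mul(-85, 10) = -850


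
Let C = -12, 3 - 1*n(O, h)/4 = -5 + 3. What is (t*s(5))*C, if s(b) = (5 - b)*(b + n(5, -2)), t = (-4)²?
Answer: 0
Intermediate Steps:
n(O, h) = 20 (n(O, h) = 12 - 4*(-5 + 3) = 12 - 4*(-2) = 12 + 8 = 20)
t = 16
s(b) = (5 - b)*(20 + b) (s(b) = (5 - b)*(b + 20) = (5 - b)*(20 + b))
(t*s(5))*C = (16*(100 - 1*5² - 15*5))*(-12) = (16*(100 - 1*25 - 75))*(-12) = (16*(100 - 25 - 75))*(-12) = (16*0)*(-12) = 0*(-12) = 0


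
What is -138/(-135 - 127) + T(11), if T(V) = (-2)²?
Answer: 593/131 ≈ 4.5267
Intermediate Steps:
T(V) = 4
-138/(-135 - 127) + T(11) = -138/(-135 - 127) + 4 = -138/(-262) + 4 = -138*(-1/262) + 4 = 69/131 + 4 = 593/131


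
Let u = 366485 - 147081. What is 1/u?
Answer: 1/219404 ≈ 4.5578e-6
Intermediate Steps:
u = 219404
1/u = 1/219404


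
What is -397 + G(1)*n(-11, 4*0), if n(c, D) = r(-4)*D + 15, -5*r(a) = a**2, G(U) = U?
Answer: -382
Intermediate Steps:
r(a) = -a**2/5
n(c, D) = 15 - 16*D/5 (n(c, D) = (-1/5*(-4)**2)*D + 15 = (-1/5*16)*D + 15 = -16*D/5 + 15 = 15 - 16*D/5)
-397 + G(1)*n(-11, 4*0) = -397 + 1*(15 - 64*0/5) = -397 + 1*(15 - 16/5*0) = -397 + 1*(15 + 0) = -397 + 1*15 = -397 + 15 = -382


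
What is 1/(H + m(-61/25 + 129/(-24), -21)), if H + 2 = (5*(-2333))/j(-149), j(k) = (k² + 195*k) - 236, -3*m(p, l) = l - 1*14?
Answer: 4254/48121 ≈ 0.088402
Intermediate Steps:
m(p, l) = 14/3 - l/3 (m(p, l) = -(l - 1*14)/3 = -(l - 14)/3 = -(-14 + l)/3 = 14/3 - l/3)
j(k) = -236 + k² + 195*k
H = -503/1418 (H = -2 + (5*(-2333))/(-236 + (-149)² + 195*(-149)) = -2 - 11665/(-236 + 22201 - 29055) = -2 - 11665/(-7090) = -2 - 11665*(-1/7090) = -2 + 2333/1418 = -503/1418 ≈ -0.35472)
1/(H + m(-61/25 + 129/(-24), -21)) = 1/(-503/1418 + (14/3 - ⅓*(-21))) = 1/(-503/1418 + (14/3 + 7)) = 1/(-503/1418 + 35/3) = 1/(48121/4254) = 4254/48121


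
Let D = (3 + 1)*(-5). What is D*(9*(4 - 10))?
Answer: 1080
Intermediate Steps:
D = -20 (D = 4*(-5) = -20)
D*(9*(4 - 10)) = -180*(4 - 10) = -180*(-6) = -20*(-54) = 1080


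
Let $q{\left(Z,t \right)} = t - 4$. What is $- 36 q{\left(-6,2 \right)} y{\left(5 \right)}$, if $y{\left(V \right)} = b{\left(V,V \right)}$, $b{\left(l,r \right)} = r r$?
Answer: $1800$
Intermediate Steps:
$b{\left(l,r \right)} = r^{2}$
$y{\left(V \right)} = V^{2}$
$q{\left(Z,t \right)} = -4 + t$ ($q{\left(Z,t \right)} = t - 4 = -4 + t$)
$- 36 q{\left(-6,2 \right)} y{\left(5 \right)} = - 36 \left(-4 + 2\right) 5^{2} = \left(-36\right) \left(-2\right) 25 = 72 \cdot 25 = 1800$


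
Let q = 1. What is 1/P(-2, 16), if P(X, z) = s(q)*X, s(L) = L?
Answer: -½ ≈ -0.50000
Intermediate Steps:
P(X, z) = X (P(X, z) = 1*X = X)
1/P(-2, 16) = 1/(-2) = -½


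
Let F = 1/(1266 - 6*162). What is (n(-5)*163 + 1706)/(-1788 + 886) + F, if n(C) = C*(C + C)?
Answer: -131671/12054 ≈ -10.923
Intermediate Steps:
F = 1/294 (F = 1/(1266 - 972) = 1/294 ≈ 0.0034014)
n(C) = 2*C**2 (n(C) = C*(2*C) = 2*C**2)
(n(-5)*163 + 1706)/(-1788 + 886) + F = ((2*(-5)**2)*163 + 1706)/(-1788 + 886) + 1/294 = ((2*25)*163 + 1706)/(-902) + 1/294 = (50*163 + 1706)*(-1/902) + 1/294 = (8150 + 1706)*(-1/902) + 1/294 = 9856*(-1/902) + 1/294 = -448/41 + 1/294 = -131671/12054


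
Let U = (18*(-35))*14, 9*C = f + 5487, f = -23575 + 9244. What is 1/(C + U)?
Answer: -3/29408 ≈ -0.00010201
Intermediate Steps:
f = -14331
C = -2948/3 (C = (-14331 + 5487)/9 = (1/9)*(-8844) = -2948/3 ≈ -982.67)
U = -8820 (U = -630*14 = -8820)
1/(C + U) = 1/(-2948/3 - 8820) = 1/(-29408/3) = -3/29408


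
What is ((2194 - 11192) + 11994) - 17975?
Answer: -14979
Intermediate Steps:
((2194 - 11192) + 11994) - 17975 = (-8998 + 11994) - 17975 = 2996 - 17975 = -14979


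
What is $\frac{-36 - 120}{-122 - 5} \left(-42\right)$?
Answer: $- \frac{6552}{127} \approx -51.591$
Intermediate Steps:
$\frac{-36 - 120}{-122 - 5} \left(-42\right) = - \frac{156}{-127} \left(-42\right) = \left(-156\right) \left(- \frac{1}{127}\right) \left(-42\right) = \frac{156}{127} \left(-42\right) = - \frac{6552}{127}$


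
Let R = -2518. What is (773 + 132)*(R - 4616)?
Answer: -6456270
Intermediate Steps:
(773 + 132)*(R - 4616) = (773 + 132)*(-2518 - 4616) = 905*(-7134) = -6456270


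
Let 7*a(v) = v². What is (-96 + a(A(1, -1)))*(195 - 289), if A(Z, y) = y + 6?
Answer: 60818/7 ≈ 8688.3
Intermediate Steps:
A(Z, y) = 6 + y
a(v) = v²/7
(-96 + a(A(1, -1)))*(195 - 289) = (-96 + (6 - 1)²/7)*(195 - 289) = (-96 + (⅐)*5²)*(-94) = (-96 + (⅐)*25)*(-94) = (-96 + 25/7)*(-94) = -647/7*(-94) = 60818/7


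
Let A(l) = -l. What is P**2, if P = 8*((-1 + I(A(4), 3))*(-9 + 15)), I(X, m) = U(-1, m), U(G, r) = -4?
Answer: 57600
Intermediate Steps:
I(X, m) = -4
P = -240 (P = 8*((-1 - 4)*(-9 + 15)) = 8*(-5*6) = 8*(-30) = -240)
P**2 = (-240)**2 = 57600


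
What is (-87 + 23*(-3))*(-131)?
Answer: 20436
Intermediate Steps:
(-87 + 23*(-3))*(-131) = (-87 - 69)*(-131) = -156*(-131) = 20436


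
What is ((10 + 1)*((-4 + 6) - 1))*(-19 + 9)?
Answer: -110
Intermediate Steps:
((10 + 1)*((-4 + 6) - 1))*(-19 + 9) = (11*(2 - 1))*(-10) = (11*1)*(-10) = 11*(-10) = -110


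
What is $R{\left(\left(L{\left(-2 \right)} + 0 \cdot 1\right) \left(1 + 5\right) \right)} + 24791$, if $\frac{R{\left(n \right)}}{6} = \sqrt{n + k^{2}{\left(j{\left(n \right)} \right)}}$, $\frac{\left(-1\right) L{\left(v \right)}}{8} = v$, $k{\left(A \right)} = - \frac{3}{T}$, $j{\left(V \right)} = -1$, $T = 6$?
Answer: $24791 + 3 \sqrt{385} \approx 24850.0$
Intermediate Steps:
$k{\left(A \right)} = - \frac{1}{2}$ ($k{\left(A \right)} = - \frac{3}{6} = \left(-3\right) \frac{1}{6} = - \frac{1}{2}$)
$L{\left(v \right)} = - 8 v$
$R{\left(n \right)} = 6 \sqrt{\frac{1}{4} + n}$ ($R{\left(n \right)} = 6 \sqrt{n + \left(- \frac{1}{2}\right)^{2}} = 6 \sqrt{n + \frac{1}{4}} = 6 \sqrt{\frac{1}{4} + n}$)
$R{\left(\left(L{\left(-2 \right)} + 0 \cdot 1\right) \left(1 + 5\right) \right)} + 24791 = 3 \sqrt{1 + 4 \left(\left(-8\right) \left(-2\right) + 0 \cdot 1\right) \left(1 + 5\right)} + 24791 = 3 \sqrt{1 + 4 \left(16 + 0\right) 6} + 24791 = 3 \sqrt{1 + 4 \cdot 16 \cdot 6} + 24791 = 3 \sqrt{1 + 4 \cdot 96} + 24791 = 3 \sqrt{1 + 384} + 24791 = 3 \sqrt{385} + 24791 = 24791 + 3 \sqrt{385}$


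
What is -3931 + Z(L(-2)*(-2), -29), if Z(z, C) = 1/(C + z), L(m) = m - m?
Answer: -114000/29 ≈ -3931.0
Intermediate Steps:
L(m) = 0
-3931 + Z(L(-2)*(-2), -29) = -3931 + 1/(-29 + 0*(-2)) = -3931 + 1/(-29 + 0) = -3931 + 1/(-29) = -3931 - 1/29 = -114000/29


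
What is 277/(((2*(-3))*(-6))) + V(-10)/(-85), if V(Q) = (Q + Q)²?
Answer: 1829/612 ≈ 2.9886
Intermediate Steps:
V(Q) = 4*Q² (V(Q) = (2*Q)² = 4*Q²)
277/(((2*(-3))*(-6))) + V(-10)/(-85) = 277/(((2*(-3))*(-6))) + (4*(-10)²)/(-85) = 277/((-6*(-6))) + (4*100)*(-1/85) = 277/36 + 400*(-1/85) = 277*(1/36) - 80/17 = 277/36 - 80/17 = 1829/612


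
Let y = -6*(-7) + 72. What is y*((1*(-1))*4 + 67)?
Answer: 7182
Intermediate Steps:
y = 114 (y = 42 + 72 = 114)
y*((1*(-1))*4 + 67) = 114*((1*(-1))*4 + 67) = 114*(-1*4 + 67) = 114*(-4 + 67) = 114*63 = 7182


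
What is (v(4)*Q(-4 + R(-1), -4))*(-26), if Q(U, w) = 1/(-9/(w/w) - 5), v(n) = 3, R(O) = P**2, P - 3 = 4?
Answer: 39/7 ≈ 5.5714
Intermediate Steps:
P = 7 (P = 3 + 4 = 7)
R(O) = 49 (R(O) = 7**2 = 49)
Q(U, w) = -1/14 (Q(U, w) = 1/(-9/1 - 5) = 1/(-9*1 - 5) = 1/(-9 - 5) = 1/(-14) = -1/14)
(v(4)*Q(-4 + R(-1), -4))*(-26) = (3*(-1/14))*(-26) = -3/14*(-26) = 39/7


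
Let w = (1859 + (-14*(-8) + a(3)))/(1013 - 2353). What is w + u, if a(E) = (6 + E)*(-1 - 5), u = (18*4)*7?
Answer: 673443/1340 ≈ 502.57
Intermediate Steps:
u = 504 (u = 72*7 = 504)
a(E) = -36 - 6*E (a(E) = (6 + E)*(-6) = -36 - 6*E)
w = -1917/1340 (w = (1859 + (-14*(-8) + (-36 - 6*3)))/(1013 - 2353) = (1859 + (112 + (-36 - 18)))/(-1340) = (1859 + (112 - 54))*(-1/1340) = (1859 + 58)*(-1/1340) = 1917*(-1/1340) = -1917/1340 ≈ -1.4306)
w + u = -1917/1340 + 504 = 673443/1340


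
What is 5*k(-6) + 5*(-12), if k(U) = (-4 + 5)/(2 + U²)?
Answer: -2275/38 ≈ -59.868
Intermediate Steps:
k(U) = 1/(2 + U²)
5*k(-6) + 5*(-12) = 5/(2 + (-6)²) + 5*(-12) = 5/(2 + 36) - 60 = 5/38 - 60 = -2275/38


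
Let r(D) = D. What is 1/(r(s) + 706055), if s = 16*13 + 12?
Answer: 1/706275 ≈ 1.4159e-6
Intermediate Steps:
s = 220 (s = 208 + 12 = 220)
1/(r(s) + 706055) = 1/(220 + 706055) = 1/706275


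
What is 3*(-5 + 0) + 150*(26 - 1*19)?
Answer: 1035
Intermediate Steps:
3*(-5 + 0) + 150*(26 - 1*19) = 3*(-5) + 150*(26 - 19) = -15 + 150*7 = -15 + 1050 = 1035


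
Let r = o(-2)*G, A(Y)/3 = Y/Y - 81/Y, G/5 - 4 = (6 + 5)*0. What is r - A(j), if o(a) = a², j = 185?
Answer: 14488/185 ≈ 78.313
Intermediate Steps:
G = 20 (G = 20 + 5*((6 + 5)*0) = 20 + 5*(11*0) = 20 + 5*0 = 20 + 0 = 20)
A(Y) = 3 - 243/Y (A(Y) = 3*(Y/Y - 81/Y) = 3*(1 - 81/Y) = 3 - 243/Y)
r = 80 (r = (-2)²*20 = 4*20 = 80)
r - A(j) = 80 - (3 - 243/185) = 80 - 1*312/185 = 80 - 312/185 = 14488/185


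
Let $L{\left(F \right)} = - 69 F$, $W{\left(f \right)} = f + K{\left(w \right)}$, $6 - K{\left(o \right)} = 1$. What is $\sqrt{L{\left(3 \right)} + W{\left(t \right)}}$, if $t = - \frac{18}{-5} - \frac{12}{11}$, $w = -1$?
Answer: $\frac{2 i \sqrt{150865}}{55} \approx 14.124 i$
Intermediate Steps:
$K{\left(o \right)} = 5$ ($K{\left(o \right)} = 6 - 1 = 5$)
$t = \frac{138}{55}$ ($t = \left(-18\right) \left(- \frac{1}{5}\right) - \frac{12}{11} = \frac{18}{5} - \frac{12}{11} = \frac{138}{55} \approx 2.5091$)
$W{\left(f \right)} = 5 + f$ ($W{\left(f \right)} = f + 5 = 5 + f$)
$\sqrt{L{\left(3 \right)} + W{\left(t \right)}} = \sqrt{\left(-69\right) 3 + \left(5 + \frac{138}{55}\right)} = \sqrt{-207 + \frac{413}{55}} = \sqrt{- \frac{10972}{55}} = \frac{2 i \sqrt{150865}}{55}$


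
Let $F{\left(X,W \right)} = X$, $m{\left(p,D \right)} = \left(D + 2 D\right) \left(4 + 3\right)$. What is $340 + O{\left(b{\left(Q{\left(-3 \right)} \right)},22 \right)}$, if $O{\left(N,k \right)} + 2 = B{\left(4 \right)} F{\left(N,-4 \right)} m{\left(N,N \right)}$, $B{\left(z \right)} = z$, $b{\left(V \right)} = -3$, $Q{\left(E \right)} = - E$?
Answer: $1094$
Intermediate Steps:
$m{\left(p,D \right)} = 21 D$ ($m{\left(p,D \right)} = 3 D 7 = 21 D$)
$O{\left(N,k \right)} = -2 + 84 N^{2}$ ($O{\left(N,k \right)} = -2 + 4 N 21 N = -2 + 84 N^{2}$)
$340 + O{\left(b{\left(Q{\left(-3 \right)} \right)},22 \right)} = 340 - \left(2 - 84 \left(-3\right)^{2}\right) = 340 + \left(-2 + 84 \cdot 9\right) = 340 + \left(-2 + 756\right) = 340 + 754 = 1094$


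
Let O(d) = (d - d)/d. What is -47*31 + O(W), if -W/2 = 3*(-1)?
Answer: -1457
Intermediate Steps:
W = 6 (W = -6*(-1) = -2*(-3) = 6)
O(d) = 0 (O(d) = 0/d = 0)
-47*31 + O(W) = -47*31 + 0 = -1457 + 0 = -1457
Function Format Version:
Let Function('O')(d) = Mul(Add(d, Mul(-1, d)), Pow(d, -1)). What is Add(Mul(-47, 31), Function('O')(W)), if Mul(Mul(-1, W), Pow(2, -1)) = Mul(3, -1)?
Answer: -1457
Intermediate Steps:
W = 6 (W = Mul(-2, Mul(3, -1)) = Mul(-2, -3) = 6)
Function('O')(d) = 0 (Function('O')(d) = Mul(0, Pow(d, -1)) = 0)
Add(Mul(-47, 31), Function('O')(W)) = Add(Mul(-47, 31), 0) = Add(-1457, 0) = -1457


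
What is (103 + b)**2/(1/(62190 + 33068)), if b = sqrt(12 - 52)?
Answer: 1006781802 + 39246296*I*sqrt(10) ≈ 1.0068e+9 + 1.2411e+8*I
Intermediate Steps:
b = 2*I*sqrt(10) (b = sqrt(-40) = 2*I*sqrt(10) ≈ 6.3246*I)
(103 + b)**2/(1/(62190 + 33068)) = (103 + 2*I*sqrt(10))**2/(1/(62190 + 33068)) = (103 + 2*I*sqrt(10))**2/(1/95258) = (103 + 2*I*sqrt(10))**2*95258 = 95258*(103 + 2*I*sqrt(10))**2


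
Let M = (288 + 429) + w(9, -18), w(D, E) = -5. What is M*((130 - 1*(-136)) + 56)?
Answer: 229264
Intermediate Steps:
M = 712 (M = (288 + 429) - 5 = 717 - 5 = 712)
M*((130 - 1*(-136)) + 56) = 712*((130 - 1*(-136)) + 56) = 712*((130 + 136) + 56) = 712*(266 + 56) = 712*322 = 229264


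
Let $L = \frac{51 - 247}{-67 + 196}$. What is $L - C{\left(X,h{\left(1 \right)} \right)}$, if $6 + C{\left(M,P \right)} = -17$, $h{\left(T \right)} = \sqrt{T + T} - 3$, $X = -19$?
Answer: $\frac{2771}{129} \approx 21.481$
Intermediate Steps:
$h{\left(T \right)} = -3 + \sqrt{2} \sqrt{T}$ ($h{\left(T \right)} = \sqrt{2 T} - 3 = \sqrt{2} \sqrt{T} - 3 = -3 + \sqrt{2} \sqrt{T}$)
$C{\left(M,P \right)} = -23$ ($C{\left(M,P \right)} = -6 - 17 = -23$)
$L = - \frac{196}{129} \approx -1.5194$
$L - C{\left(X,h{\left(1 \right)} \right)} = - \frac{196}{129} - -23 = - \frac{196}{129} + 23 = \frac{2771}{129}$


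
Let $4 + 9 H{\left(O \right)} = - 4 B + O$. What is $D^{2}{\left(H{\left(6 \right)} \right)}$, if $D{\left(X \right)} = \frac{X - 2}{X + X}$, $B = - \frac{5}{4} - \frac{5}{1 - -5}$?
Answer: $\frac{529}{3844} \approx 0.13762$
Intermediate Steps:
$B = - \frac{25}{12}$ ($B = \left(-5\right) \frac{1}{4} - \frac{5}{1 + 5} = - \frac{5}{4} - \frac{5}{6} = - \frac{25}{12} \approx -2.0833$)
$H{\left(O \right)} = \frac{13}{27} + \frac{O}{9}$ ($H{\left(O \right)} = - \frac{4}{9} + \frac{\left(-4\right) \left(- \frac{25}{12}\right) + O}{9} = - \frac{4}{9} + \frac{\frac{25}{3} + O}{9} = - \frac{4}{9} + \left(\frac{25}{27} + \frac{O}{9}\right) = \frac{13}{27} + \frac{O}{9}$)
$D{\left(X \right)} = \frac{-2 + X}{2 X}$
$D^{2}{\left(H{\left(6 \right)} \right)} = \left(\frac{-2 + \left(\frac{13}{27} + \frac{1}{9} \cdot 6\right)}{2 \left(\frac{13}{27} + \frac{1}{9} \cdot 6\right)}\right)^{2} = \left(\frac{-2 + \left(\frac{13}{27} + \frac{2}{3}\right)}{2 \left(\frac{13}{27} + \frac{2}{3}\right)}\right)^{2} = \left(\frac{-2 + \frac{31}{27}}{2 \cdot \frac{31}{27}}\right)^{2} = \left(\frac{1}{2} \cdot \frac{27}{31} \left(- \frac{23}{27}\right)\right)^{2} = \left(- \frac{23}{62}\right)^{2} = \frac{529}{3844}$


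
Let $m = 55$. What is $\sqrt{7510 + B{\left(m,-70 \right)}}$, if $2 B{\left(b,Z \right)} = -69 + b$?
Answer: $\sqrt{7503} \approx 86.62$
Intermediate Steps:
$B{\left(b,Z \right)} = - \frac{69}{2} + \frac{b}{2}$ ($B{\left(b,Z \right)} = \frac{-69 + b}{2} = - \frac{69}{2} + \frac{b}{2}$)
$\sqrt{7510 + B{\left(m,-70 \right)}} = \sqrt{7510 + \left(- \frac{69}{2} + \frac{1}{2} \cdot 55\right)} = \sqrt{7510 + \left(- \frac{69}{2} + \frac{55}{2}\right)} = \sqrt{7510 - 7} = \sqrt{7503}$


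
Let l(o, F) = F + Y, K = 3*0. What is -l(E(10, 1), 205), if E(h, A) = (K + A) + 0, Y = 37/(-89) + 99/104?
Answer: -1902443/9256 ≈ -205.54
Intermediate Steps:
K = 0
Y = 4963/9256 (Y = 37*(-1/89) + 99*(1/104) = -37/89 + 99/104 = 4963/9256 ≈ 0.53619)
E(h, A) = A (E(h, A) = (0 + A) + 0 = A + 0 = A)
l(o, F) = 4963/9256 + F (l(o, F) = F + 4963/9256 = 4963/9256 + F)
-l(E(10, 1), 205) = -(4963/9256 + 205) = -1*1902443/9256 = -1902443/9256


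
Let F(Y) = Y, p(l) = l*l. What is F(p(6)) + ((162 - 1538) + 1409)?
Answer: 69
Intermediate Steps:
p(l) = l²
F(p(6)) + ((162 - 1538) + 1409) = 6² + ((162 - 1538) + 1409) = 36 + (-1376 + 1409) = 36 + 33 = 69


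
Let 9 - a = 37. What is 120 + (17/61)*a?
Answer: 6844/61 ≈ 112.20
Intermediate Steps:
a = -28 (a = 9 - 1*37 = 9 - 37 = -28)
120 + (17/61)*a = 120 + (17/61)*(-28) = 120 - 476/61 = 6844/61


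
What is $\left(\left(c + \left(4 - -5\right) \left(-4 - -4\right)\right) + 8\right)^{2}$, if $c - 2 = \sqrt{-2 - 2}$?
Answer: $96 + 40 i \approx 96.0 + 40.0 i$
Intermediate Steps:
$c = 2 + 2 i$ ($c = 2 + \sqrt{-2 - 2} = 2 + \sqrt{-4} = 2 + 2 i \approx 2.0 + 2.0 i$)
$\left(\left(c + \left(4 - -5\right) \left(-4 - -4\right)\right) + 8\right)^{2} = \left(\left(\left(2 + 2 i\right) + \left(4 - -5\right) \left(-4 - -4\right)\right) + 8\right)^{2} = \left(\left(\left(2 + 2 i\right) + \left(4 + 5\right) \left(-4 + 4\right)\right) + 8\right)^{2} = \left(\left(\left(2 + 2 i\right) + 9 \cdot 0\right) + 8\right)^{2} = \left(\left(\left(2 + 2 i\right) + 0\right) + 8\right)^{2} = \left(\left(2 + 2 i\right) + 8\right)^{2} = \left(10 + 2 i\right)^{2}$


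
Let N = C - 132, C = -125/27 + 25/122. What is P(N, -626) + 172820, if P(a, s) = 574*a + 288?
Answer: 156135955/1647 ≈ 94800.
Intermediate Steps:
C = -14575/3294 (C = -125*1/27 + 25*(1/122) = -125/27 + 25/122 = -14575/3294 ≈ -4.4247)
N = -449383/3294 (N = -14575/3294 - 132 = -449383/3294 ≈ -136.42)
P(a, s) = 288 + 574*a
P(N, -626) + 172820 = (288 + 574*(-449383/3294)) + 172820 = (288 - 128972921/1647) + 172820 = -128498585/1647 + 172820 = 156135955/1647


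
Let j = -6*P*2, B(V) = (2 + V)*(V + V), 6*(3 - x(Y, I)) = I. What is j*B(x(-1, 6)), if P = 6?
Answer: -1152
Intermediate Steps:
x(Y, I) = 3 - I/6
B(V) = 2*V*(2 + V) (B(V) = (2 + V)*(2*V) = 2*V*(2 + V))
j = -72 (j = -6*6*2 = -36*2 = -72)
j*B(x(-1, 6)) = -144*(3 - ⅙*6)*(2 + (3 - ⅙*6)) = -144*(3 - 1)*(2 + (3 - 1)) = -144*2*(2 + 2) = -144*2*4 = -72*16 = -1152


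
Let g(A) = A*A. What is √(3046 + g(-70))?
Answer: √7946 ≈ 89.140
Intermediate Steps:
g(A) = A²
√(3046 + g(-70)) = √(3046 + (-70)²) = √(3046 + 4900) = √7946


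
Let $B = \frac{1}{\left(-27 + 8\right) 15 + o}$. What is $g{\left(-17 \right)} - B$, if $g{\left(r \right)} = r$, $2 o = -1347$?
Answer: $- \frac{32587}{1917} \approx -16.999$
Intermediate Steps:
$o = - \frac{1347}{2}$ ($o = \frac{1}{2} \left(-1347\right) = - \frac{1347}{2} \approx -673.5$)
$B = - \frac{2}{1917}$ ($B = \frac{1}{\left(-27 + 8\right) 15 - \frac{1347}{2}} = \frac{1}{\left(-19\right) 15 - \frac{1347}{2}} = \frac{1}{-285 - \frac{1347}{2}} = \frac{1}{- \frac{1917}{2}} = - \frac{2}{1917} \approx -0.0010433$)
$g{\left(-17 \right)} - B = -17 - - \frac{2}{1917} = -17 + \frac{2}{1917} = - \frac{32587}{1917}$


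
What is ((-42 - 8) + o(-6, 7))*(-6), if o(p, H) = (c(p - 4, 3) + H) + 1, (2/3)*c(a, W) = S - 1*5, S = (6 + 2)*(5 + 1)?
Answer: -135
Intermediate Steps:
S = 48 (S = 8*6 = 48)
c(a, W) = 129/2 (c(a, W) = 3*(48 - 1*5)/2 = 3*(48 - 5)/2 = (3/2)*43 = 129/2)
o(p, H) = 131/2 + H (o(p, H) = (129/2 + H) + 1 = 131/2 + H)
((-42 - 8) + o(-6, 7))*(-6) = ((-42 - 8) + (131/2 + 7))*(-6) = (-50 + 145/2)*(-6) = (45/2)*(-6) = -135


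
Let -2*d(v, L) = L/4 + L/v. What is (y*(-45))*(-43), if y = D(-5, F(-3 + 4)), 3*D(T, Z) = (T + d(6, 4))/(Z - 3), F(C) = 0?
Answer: 7525/6 ≈ 1254.2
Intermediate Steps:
d(v, L) = -L/8 - L/(2*v) (d(v, L) = -(L/4 + L/v)/2 = -L/8 - L/(2*v))
D(T, Z) = (-5/6 + T)/(3*(-3 + Z)) (D(T, Z) = ((T - 1/8*4*(4 + 6)/6)/(Z - 3))/3 = ((T - 1/8*4*1/6*10)/(-3 + Z))/3 = ((T - 5/6)/(-3 + Z))/3 = ((-5/6 + T)/(-3 + Z))/3 = (-5/6 + T)/(3*(-3 + Z)))
y = 35/54 (y = (-5 + 6*(-5))/(18*(-3 + 0)) = (1/18)*(-5 - 30)/(-3) = (1/18)*(-1/3)*(-35) = 35/54 ≈ 0.64815)
(y*(-45))*(-43) = ((35/54)*(-45))*(-43) = -175/6*(-43) = 7525/6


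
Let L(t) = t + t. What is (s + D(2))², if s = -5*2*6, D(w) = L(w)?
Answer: 3136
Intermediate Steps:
L(t) = 2*t
D(w) = 2*w
s = -60 (s = -10*6 = -60)
(s + D(2))² = (-60 + 2*2)² = (-60 + 4)² = (-56)² = 3136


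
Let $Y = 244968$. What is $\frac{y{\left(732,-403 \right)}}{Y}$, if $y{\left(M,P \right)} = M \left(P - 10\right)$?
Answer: $- \frac{427}{346} \approx -1.2341$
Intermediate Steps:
$y{\left(M,P \right)} = M \left(-10 + P\right)$
$\frac{y{\left(732,-403 \right)}}{Y} = \frac{732 \left(-10 - 403\right)}{244968} = 732 \left(-413\right) \frac{1}{244968} = \left(-302316\right) \frac{1}{244968} = - \frac{427}{346}$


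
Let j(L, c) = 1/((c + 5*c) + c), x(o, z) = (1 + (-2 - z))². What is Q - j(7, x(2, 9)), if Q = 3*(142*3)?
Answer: 894599/700 ≈ 1278.0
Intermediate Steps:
x(o, z) = (-1 - z)²
j(L, c) = 1/(7*c) (j(L, c) = 1/(6*c + c) = 1/(7*c))
Q = 1278 (Q = 3*426 = 1278)
Q - j(7, x(2, 9)) = 1278 - 1/(7*((1 + 9)²)) = 1278 - 1/(7*(10²)) = 1278 - 1/(7*100) = 1278 - 1*1/700 = 1278 - 1/700 = 894599/700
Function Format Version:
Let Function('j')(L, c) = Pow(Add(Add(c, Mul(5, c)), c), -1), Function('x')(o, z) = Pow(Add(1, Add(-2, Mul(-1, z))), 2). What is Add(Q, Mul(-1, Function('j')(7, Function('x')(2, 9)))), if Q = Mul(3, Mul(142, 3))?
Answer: Rational(894599, 700) ≈ 1278.0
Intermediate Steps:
Function('x')(o, z) = Pow(Add(-1, Mul(-1, z)), 2)
Function('j')(L, c) = Mul(Rational(1, 7), Pow(c, -1)) (Function('j')(L, c) = Pow(Add(Mul(6, c), c), -1) = Pow(Mul(7, c), -1) = Mul(Rational(1, 7), Pow(c, -1)))
Q = 1278 (Q = Mul(3, 426) = 1278)
Add(Q, Mul(-1, Function('j')(7, Function('x')(2, 9)))) = Add(1278, Mul(-1, Mul(Rational(1, 7), Pow(Pow(Add(1, 9), 2), -1)))) = Add(1278, Mul(-1, Mul(Rational(1, 7), Pow(Pow(10, 2), -1)))) = Add(1278, Mul(-1, Mul(Rational(1, 7), Pow(100, -1)))) = Add(1278, Mul(-1, Mul(Rational(1, 7), Rational(1, 100)))) = Add(1278, Mul(-1, Rational(1, 700))) = Add(1278, Rational(-1, 700)) = Rational(894599, 700)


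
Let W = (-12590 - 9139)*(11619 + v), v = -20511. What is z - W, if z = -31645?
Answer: -193245913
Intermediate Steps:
W = 193214268 (W = (-12590 - 9139)*(11619 - 20511) = -21729*(-8892) = 193214268)
z - W = -31645 - 1*193214268 = -31645 - 193214268 = -193245913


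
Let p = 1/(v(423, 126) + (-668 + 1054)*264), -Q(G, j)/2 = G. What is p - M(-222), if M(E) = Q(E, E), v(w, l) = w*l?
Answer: -68909687/155202 ≈ -444.00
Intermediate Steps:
v(w, l) = l*w
Q(G, j) = -2*G
M(E) = -2*E
p = 1/155202 (p = 1/(126*423 + (-668 + 1054)*264) = 1/(53298 + 386*264) = 1/(53298 + 101904) = 1/155202 ≈ 6.4432e-6)
p - M(-222) = 1/155202 - (-2)*(-222) = 1/155202 - 1*444 = 1/155202 - 444 = -68909687/155202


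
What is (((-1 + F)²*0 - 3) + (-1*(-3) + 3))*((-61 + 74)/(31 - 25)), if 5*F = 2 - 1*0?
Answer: 13/2 ≈ 6.5000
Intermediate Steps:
F = ⅖ (F = (2 - 1*0)/5 = (2 + 0)/5 = (⅕)*2 = ⅖ ≈ 0.40000)
(((-1 + F)²*0 - 3) + (-1*(-3) + 3))*((-61 + 74)/(31 - 25)) = (((-1 + ⅖)²*0 - 3) + (-1*(-3) + 3))*((-61 + 74)/(31 - 25)) = (((-⅗)²*0 - 3) + (3 + 3))*(13/6) = (((9/25)*0 - 3) + 6)*(13*(⅙)) = ((0 - 3) + 6)*(13/6) = (-3 + 6)*(13/6) = 3*(13/6) = 13/2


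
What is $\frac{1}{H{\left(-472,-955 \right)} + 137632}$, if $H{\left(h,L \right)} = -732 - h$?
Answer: $\frac{1}{137372} \approx 7.2795 \cdot 10^{-6}$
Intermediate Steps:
$\frac{1}{H{\left(-472,-955 \right)} + 137632} = \frac{1}{\left(-732 - -472\right) + 137632} = \frac{1}{\left(-732 + 472\right) + 137632} = \frac{1}{-260 + 137632} = \frac{1}{137372}$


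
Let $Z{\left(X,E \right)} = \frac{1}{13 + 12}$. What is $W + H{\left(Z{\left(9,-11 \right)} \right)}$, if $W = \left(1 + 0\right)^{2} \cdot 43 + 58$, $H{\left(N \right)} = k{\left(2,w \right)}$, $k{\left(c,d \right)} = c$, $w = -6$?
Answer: $103$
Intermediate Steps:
$Z{\left(X,E \right)} = \frac{1}{25}$
$H{\left(N \right)} = 2$
$W = 101$ ($W = 1^{2} \cdot 43 + 58 = 1 \cdot 43 + 58 = 43 + 58 = 101$)
$W + H{\left(Z{\left(9,-11 \right)} \right)} = 101 + 2 = 103$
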